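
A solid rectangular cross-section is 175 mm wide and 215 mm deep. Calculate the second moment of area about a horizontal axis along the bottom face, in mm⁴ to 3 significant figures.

The section: 175 × 215, A = 37 625 mm², y = 107.5 mm, Ī = 144 934 635 mm⁴.
Transfer it to the bottom edge using Ī + A·d² with d = y − 0:
  the section: d = 107.5 mm → contributes +579 738 542 mm⁴
Total I = 579 738 542 mm⁴.

I_base ≈ 5.80 × 10⁸ mm⁴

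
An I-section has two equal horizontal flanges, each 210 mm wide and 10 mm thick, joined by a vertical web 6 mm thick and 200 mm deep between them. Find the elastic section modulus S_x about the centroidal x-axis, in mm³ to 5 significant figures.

S_x ≈ 4.5764 × 10⁵ mm³

Treat the section as a set of non-overlapping primitives; coordinates are from the bounding-box lower-left.
Bottom flange: 210 × 10, A = 2 100 mm², y = 5 mm, Ī = 17 500 mm⁴.
Web: 6 × 200, A = 1 200 mm², y = 110 mm, Ī = 4 000 000 mm⁴.
Top flange: 210 × 10, A = 2 100 mm², y = 215 mm, Ī = 17 500 mm⁴.
By symmetry the centroid is at mid-height, ȳ = 110 mm.
Transfer each piece to the centroidal x-axis using Ī + A·d² with d = y − 110:
  bottom flange: d = -105 mm → contributes +23 170 000 mm⁴
  web: d = 0 mm → contributes +4 000 000 mm⁴
  top flange: d = 105 mm → contributes +23 170 000 mm⁴
Total I = 50 340 000 mm⁴.
Extreme fibre distance c = 110 mm; S = I/c = 457636.4 mm³.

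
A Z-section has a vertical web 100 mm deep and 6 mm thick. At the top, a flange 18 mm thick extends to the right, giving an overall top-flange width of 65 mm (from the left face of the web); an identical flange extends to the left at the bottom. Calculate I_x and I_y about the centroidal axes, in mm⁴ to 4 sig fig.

Decompose the section into non-overlapping parts with the origin at the bottom-left of its bounding rectangle.
Web: 6 × 100, A = 600 mm², y = 50 mm, Ī = 500 000 mm⁴.
Top flange (beyond web): 59 × 18, A = 1 062 mm², y = 91 mm, Ī = 28 674 mm⁴.
Bottom flange (beyond web): 59 × 18, A = 1 062 mm², y = 9 mm, Ī = 28 674 mm⁴.
Centroid: ȳ = ΣA·y / ΣA = 50 mm.
Transfer each piece to the centroidal x-axis using Ī + A·d² with d = y − 50:
  web: d = 0 mm → contributes +500 000 mm⁴
  top flange (beyond web): d = 41 mm → contributes +1 813 896 mm⁴
  bottom flange (beyond web): d = -41 mm → contributes +1 813 896 mm⁴
Total I = 4 127 792 mm⁴.
For the y-axis: x̄ = 62 mm.
Repeating about the centroidal y-axis gives I_y = 2 861 412 mm⁴.

I_x ≈ 4.128 × 10⁶ mm⁴, I_y ≈ 2.861 × 10⁶ mm⁴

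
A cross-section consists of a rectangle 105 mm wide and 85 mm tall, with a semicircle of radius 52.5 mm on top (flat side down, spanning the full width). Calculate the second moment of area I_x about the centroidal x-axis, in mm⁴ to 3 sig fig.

Break the section into simple shapes (no overlaps), measuring from the bottom-left corner of the bounding box.
Rectangular body: 105 × 85, A = 8 925 mm², y = 42.5 mm, Ī = 5 373 594 mm⁴.
Semicircular cap: semicircle r = 52.5, A = 4329.5 mm², y = 107.28 mm, Ī = 833 814 mm⁴.
Centroid: ȳ = ΣA·y / ΣA = 63.661 mm.
Transfer each piece to the centroidal x-axis using Ī + A·d² with d = y − 63.661:
  rectangular body: d = -21.161 mm → contributes +9 369 935 mm⁴
  semicircular cap: d = 43.621 mm → contributes +9 072 014 mm⁴
Total I = 18 441 949 mm⁴.

I_x ≈ 1.84 × 10⁷ mm⁴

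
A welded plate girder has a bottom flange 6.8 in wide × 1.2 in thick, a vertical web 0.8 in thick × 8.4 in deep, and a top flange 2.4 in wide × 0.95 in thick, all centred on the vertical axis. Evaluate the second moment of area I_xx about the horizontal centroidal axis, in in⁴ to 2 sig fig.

Split into non-overlapping primitives; take the origin at the lower-left of the bounding box.
Bottom plate: 6.8 × 1.2, A = 8.16 in², y = 0.6 in, Ī = 0.9792 in⁴.
Web plate: 0.8 × 8.4, A = 6.72 in², y = 5.4 in, Ī = 39.51 in⁴.
Top plate: 2.4 × 0.95, A = 2.28 in², y = 10.08 in, Ī = 0.1715 in⁴.
Centroid: ȳ = ΣA·y / ΣA = 3.739 in.
Transfer each piece to the horizontal centroidal axis using Ī + A·d² with d = y − 3.739:
  bottom plate: d = -3.139 in → contributes +81.36 in⁴
  web plate: d = 1.661 in → contributes +58.06 in⁴
  top plate: d = 6.336 in → contributes +91.71 in⁴
Total I = 231.1 in⁴.

I_xx ≈ 230 in⁴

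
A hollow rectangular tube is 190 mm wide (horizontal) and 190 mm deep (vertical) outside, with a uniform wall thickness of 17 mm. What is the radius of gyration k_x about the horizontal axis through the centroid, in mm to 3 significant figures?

Split into non-overlapping primitives; take the origin at the lower-left of the bounding box.
Outer rectangle: 190 × 190, A = 36 100 mm², y = 95 mm, Ī = 108 600 833 mm⁴.
Inner void (subtracted): 156 × 156, A = 24 336 mm², y = 95 mm, Ī = 49 353 408 mm⁴.
By symmetry the centroid is at mid-height, ȳ = 95 mm.
All pieces are centred on the horizontal axis through the centroid, so I = ΣĪ (holes subtracted) = 59 247 425 mm⁴.
Radius of gyration: k = √(I/A) = √(59 247 425 / 11 764) = 70.967 mm.

k_x ≈ 71.0 mm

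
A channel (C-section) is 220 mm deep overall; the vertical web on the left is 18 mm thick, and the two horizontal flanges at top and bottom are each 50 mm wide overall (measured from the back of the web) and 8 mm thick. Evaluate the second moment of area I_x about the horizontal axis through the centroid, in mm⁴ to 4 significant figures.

Split into non-overlapping primitives; take the origin at the lower-left of the bounding box.
Web: 18 × 220, A = 3 960 mm², y = 110 mm, Ī = 15 972 000 mm⁴.
Top flange (beyond web): 32 × 8, A = 256 mm², y = 216 mm, Ī = 1365.33 mm⁴.
Bottom flange (beyond web): 32 × 8, A = 256 mm², y = 4 mm, Ī = 1365.33 mm⁴.
By symmetry the centroid is at mid-height, ȳ = 110 mm.
Transfer each piece to the horizontal axis through the centroid using Ī + A·d² with d = y − 110:
  web: d = 0 mm → contributes +15 972 000 mm⁴
  top flange (beyond web): d = 106 mm → contributes +2 877 781 mm⁴
  bottom flange (beyond web): d = -106 mm → contributes +2 877 781 mm⁴
Total I = 21 727 563 mm⁴.

I_x ≈ 2.173 × 10⁷ mm⁴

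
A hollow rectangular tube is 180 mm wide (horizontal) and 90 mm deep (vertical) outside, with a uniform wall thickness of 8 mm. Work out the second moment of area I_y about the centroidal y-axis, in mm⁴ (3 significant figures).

Treat the section as a set of non-overlapping primitives; coordinates are from the bounding-box lower-left.
Outer rectangle: 180 × 90, A = 16 200 mm², x = 90 mm, Ī = 43 740 000 mm⁴.
Inner void (subtracted): 164 × 74, A = 12 136 mm², x = 90 mm, Ī = 27 200 821 mm⁴.
By symmetry the centroid is at mid-width, x̄ = 90 mm.
All pieces are centred on the centroidal y-axis, so I = ΣĪ (holes subtracted) = 16 539 179 mm⁴.

I_y ≈ 1.65 × 10⁷ mm⁴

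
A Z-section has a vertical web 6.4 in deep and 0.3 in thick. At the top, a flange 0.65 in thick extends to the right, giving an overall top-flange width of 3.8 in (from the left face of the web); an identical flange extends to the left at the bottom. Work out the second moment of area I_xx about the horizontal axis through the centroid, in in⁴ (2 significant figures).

I_xx ≈ 44 in⁴

Split into non-overlapping primitives; take the origin at the lower-left of the bounding box.
Web: 0.3 × 6.4, A = 1.92 in², y = 3.2 in, Ī = 6.554 in⁴.
Top flange (beyond web): 3.5 × 0.65, A = 2.275 in², y = 6.075 in, Ī = 0.0801 in⁴.
Bottom flange (beyond web): 3.5 × 0.65, A = 2.275 in², y = 0.325 in, Ī = 0.0801 in⁴.
Centroid: ȳ = ΣA·y / ΣA = 3.2 in.
Transfer each piece to the horizontal axis through the centroid using Ī + A·d² with d = y − 3.2:
  web: d = 0 in → contributes +6.554 in⁴
  top flange (beyond web): d = 2.875 in → contributes +18.88 in⁴
  bottom flange (beyond web): d = -2.875 in → contributes +18.88 in⁴
Total I = 44.32 in⁴.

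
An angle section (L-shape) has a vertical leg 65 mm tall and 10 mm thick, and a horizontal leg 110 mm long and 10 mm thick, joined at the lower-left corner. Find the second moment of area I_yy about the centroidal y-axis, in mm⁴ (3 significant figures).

I_yy ≈ 2.03 × 10⁶ mm⁴

Decompose the section into non-overlapping parts with the origin at the bottom-left of its bounding rectangle.
Vertical leg: 10 × 65, A = 650 mm², x = 5 mm, Ī = 5416.7 mm⁴.
Horizontal leg (remainder): 100 × 10, A = 1 000 mm², x = 60 mm, Ī = 833 333 mm⁴.
Centroid: x̄ = ΣA·x / ΣA = 38.333 mm.
Transfer each piece to the centroidal y-axis using Ī + A·d² with d = x − 38.333:
  vertical leg: d = -33.333 mm → contributes +727 639 mm⁴
  horizontal leg (remainder): d = 21.667 mm → contributes +1 302 778 mm⁴
Total I = 2 030 417 mm⁴.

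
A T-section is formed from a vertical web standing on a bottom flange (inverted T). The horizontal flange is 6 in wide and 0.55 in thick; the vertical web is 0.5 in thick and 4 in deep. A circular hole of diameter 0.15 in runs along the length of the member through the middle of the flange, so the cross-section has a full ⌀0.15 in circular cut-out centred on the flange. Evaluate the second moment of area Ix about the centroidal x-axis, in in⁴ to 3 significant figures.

Ix ≈ 9.18 in⁴

Decompose the section into non-overlapping parts with the origin at the bottom-left of its bounding rectangle.
Flange: 6 × 0.55, A = 3.3 in², y = 0.275 in, Ī = 0.083188 in⁴.
Web: 0.5 × 4, A = 2 in², y = 2.55 in, Ī = 2.6667 in⁴.
Hole (subtracted): ⌀0.15, A = 0.017671 in², y = 0.275 in, Ī = 0.00002485 in⁴.
Centroid: ȳ = ΣA·y / ΣA = 1.1364 in.
Transfer each piece to the centroidal x-axis using Ī + A·d² with d = y − 1.1364:
  flange: d = -0.86136 in → contributes +2.5316 in⁴
  web: d = 1.4136 in → contributes +6.6634 in⁴
  hole: d = -0.86136 in → contributes −0.013136 in⁴
Total I = 9.1819 in⁴.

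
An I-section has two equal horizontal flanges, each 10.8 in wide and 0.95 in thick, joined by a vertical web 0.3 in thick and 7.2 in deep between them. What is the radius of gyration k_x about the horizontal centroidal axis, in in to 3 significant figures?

k_x ≈ 3.94 in

Decompose the section into non-overlapping parts with the origin at the bottom-left of its bounding rectangle.
Bottom flange: 10.8 × 0.95, A = 10.26 in², y = 0.475 in, Ī = 0.77164 in⁴.
Web: 0.3 × 7.2, A = 2.16 in², y = 4.55 in, Ī = 9.3312 in⁴.
Top flange: 10.8 × 0.95, A = 10.26 in², y = 8.625 in, Ī = 0.77164 in⁴.
By symmetry the centroid is at mid-height, ȳ = 4.55 in.
Transfer each piece to the horizontal centroidal axis using Ī + A·d² with d = y − 4.55:
  bottom flange: d = -4.075 in → contributes +171.15 in⁴
  web: d = 0 in → contributes +9.3312 in⁴
  top flange: d = 4.075 in → contributes +171.15 in⁴
Total I = 351.62 in⁴.
Radius of gyration: k = √(I/A) = √(351.62 / 22.68) = 3.9375 in.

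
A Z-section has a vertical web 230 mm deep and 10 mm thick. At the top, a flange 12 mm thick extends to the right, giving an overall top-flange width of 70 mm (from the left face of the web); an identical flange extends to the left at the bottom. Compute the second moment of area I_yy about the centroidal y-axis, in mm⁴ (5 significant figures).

Break the section into simple shapes (no overlaps), measuring from the bottom-left corner of the bounding box.
Web: 10 × 230, A = 2 300 mm², x = 65 mm, Ī = 19166.67 mm⁴.
Top flange (beyond web): 60 × 12, A = 720 mm², x = 100 mm, Ī = 216 000 mm⁴.
Bottom flange (beyond web): 60 × 12, A = 720 mm², x = 30 mm, Ī = 216 000 mm⁴.
Centroid: x̄ = ΣA·x / ΣA = 65 mm.
Transfer each piece to the centroidal y-axis using Ī + A·d² with d = x − 65:
  web: d = 0 mm → contributes +19166.67 mm⁴
  top flange (beyond web): d = 35 mm → contributes +1 098 000 mm⁴
  bottom flange (beyond web): d = -35 mm → contributes +1 098 000 mm⁴
Total I = 2 215 167 mm⁴.

I_yy ≈ 2.2152 × 10⁶ mm⁴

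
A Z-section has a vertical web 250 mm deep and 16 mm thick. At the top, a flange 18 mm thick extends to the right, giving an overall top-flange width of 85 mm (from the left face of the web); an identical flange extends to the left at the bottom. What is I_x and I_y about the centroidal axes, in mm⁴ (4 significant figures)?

Decompose the section into non-overlapping parts with the origin at the bottom-left of its bounding rectangle.
Web: 16 × 250, A = 4 000 mm², y = 125 mm, Ī = 20 833 333 mm⁴.
Top flange (beyond web): 69 × 18, A = 1 242 mm², y = 241 mm, Ī = 33 534 mm⁴.
Bottom flange (beyond web): 69 × 18, A = 1 242 mm², y = 9 mm, Ī = 33 534 mm⁴.
Centroid: ȳ = ΣA·y / ΣA = 125 mm.
Transfer each piece to the centroidal x-axis using Ī + A·d² with d = y − 125:
  web: d = 0 mm → contributes +20 833 333 mm⁴
  top flange (beyond web): d = 116 mm → contributes +16 745 886 mm⁴
  bottom flange (beyond web): d = -116 mm → contributes +16 745 886 mm⁴
Total I = 54 325 105 mm⁴.
For the y-axis: x̄ = 77 mm.
Repeating about the centroidal y-axis gives I_y = 5 557 585 mm⁴.

I_x ≈ 5.433 × 10⁷ mm⁴, I_y ≈ 5.558 × 10⁶ mm⁴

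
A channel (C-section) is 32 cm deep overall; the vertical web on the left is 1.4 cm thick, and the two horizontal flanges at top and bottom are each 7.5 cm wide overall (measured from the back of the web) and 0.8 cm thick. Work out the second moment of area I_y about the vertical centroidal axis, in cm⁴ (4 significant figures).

Split into non-overlapping primitives; take the origin at the lower-left of the bounding box.
Web: 1.4 × 32, A = 44.8 cm², x = 0.7 cm, Ī = 7.31733 cm⁴.
Top flange (beyond web): 6.1 × 0.8, A = 4.88 cm², x = 4.45 cm, Ī = 15.1321 cm⁴.
Bottom flange (beyond web): 6.1 × 0.8, A = 4.88 cm², x = 4.45 cm, Ī = 15.1321 cm⁴.
Centroid: x̄ = ΣA·x / ΣA = 1.37082 cm.
Transfer each piece to the vertical centroidal axis using Ī + A·d² with d = x − 1.37082:
  web: d = -0.670821 cm → contributes +27.4774 cm⁴
  top flange (beyond web): d = 3.07918 cm → contributes +61.401 cm⁴
  bottom flange (beyond web): d = 3.07918 cm → contributes +61.401 cm⁴
Total I = 150.279 cm⁴.

I_y ≈ 150.3 cm⁴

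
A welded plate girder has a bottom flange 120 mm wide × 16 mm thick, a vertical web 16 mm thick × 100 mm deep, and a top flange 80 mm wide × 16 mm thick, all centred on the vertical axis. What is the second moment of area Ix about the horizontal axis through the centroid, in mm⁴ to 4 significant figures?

Split into non-overlapping primitives; take the origin at the lower-left of the bounding box.
Bottom plate: 120 × 16, A = 1 920 mm², y = 8 mm, Ī = 40 960 mm⁴.
Web plate: 16 × 100, A = 1 600 mm², y = 66 mm, Ī = 1 333 333 mm⁴.
Top plate: 80 × 16, A = 1 280 mm², y = 124 mm, Ī = 27306.7 mm⁴.
Centroid: ȳ = ΣA·y / ΣA = 58.2667 mm.
Transfer each piece to the horizontal axis through the centroid using Ī + A·d² with d = y − 58.2667:
  bottom plate: d = -50.2667 mm → contributes +4 892 297 mm⁴
  web plate: d = 7.73333 mm → contributes +1 429 020 mm⁴
  top plate: d = 65.7333 mm → contributes +5 558 022 mm⁴
Total I = 11 879 339 mm⁴.

Ix ≈ 1.188 × 10⁷ mm⁴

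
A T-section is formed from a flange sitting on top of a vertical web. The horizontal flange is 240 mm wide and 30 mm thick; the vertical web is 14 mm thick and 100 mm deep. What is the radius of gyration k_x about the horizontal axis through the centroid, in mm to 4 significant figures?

Treat the section as a set of non-overlapping primitives; coordinates are from the bounding-box lower-left.
Flange: 240 × 30, A = 7 200 mm², y = 115 mm, Ī = 540 000 mm⁴.
Web: 14 × 100, A = 1 400 mm², y = 50 mm, Ī = 1 166 667 mm⁴.
Centroid: ȳ = ΣA·y / ΣA = 104.419 mm.
Transfer each piece to the horizontal axis through the centroid using Ī + A·d² with d = y − 104.419:
  flange: d = 10.5814 mm → contributes +1 346 155 mm⁴
  web: d = -54.4186 mm → contributes +5 312 605 mm⁴
Total I = 6 658 760 mm⁴.
Radius of gyration: k = √(I/A) = √(6 658 760 / 8 600) = 27.8258 mm.

k_x ≈ 27.83 mm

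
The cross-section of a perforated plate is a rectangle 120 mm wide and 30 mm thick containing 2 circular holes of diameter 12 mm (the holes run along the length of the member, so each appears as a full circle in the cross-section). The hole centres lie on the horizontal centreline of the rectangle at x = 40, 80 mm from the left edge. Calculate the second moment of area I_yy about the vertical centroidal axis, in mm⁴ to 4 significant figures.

I_yy ≈ 4.227 × 10⁶ mm⁴

Split into non-overlapping primitives; take the origin at the lower-left of the bounding box.
Plate: 120 × 30, A = 3 600 mm², x = 60 mm, Ī = 4 320 000 mm⁴.
Hole 1 (subtracted): ⌀12, A = 113.097 mm², x = 40 mm, Ī = 1017.88 mm⁴.
Hole 2 (subtracted): ⌀12, A = 113.097 mm², x = 80 mm, Ī = 1017.88 mm⁴.
By symmetry the centroid is at mid-width, x̄ = 60 mm.
Transfer each piece to the vertical centroidal axis using Ī + A·d² with d = x − 60:
  plate: d = 0 mm → contributes +4 320 000 mm⁴
  hole 1: d = -20 mm → contributes −46256.8 mm⁴
  hole 2: d = 20 mm → contributes −46256.8 mm⁴
Total I = 4 227 486 mm⁴.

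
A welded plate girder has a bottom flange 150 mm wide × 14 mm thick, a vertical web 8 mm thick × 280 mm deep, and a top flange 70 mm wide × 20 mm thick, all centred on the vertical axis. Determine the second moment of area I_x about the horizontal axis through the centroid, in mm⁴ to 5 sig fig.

Decompose the section into non-overlapping parts with the origin at the bottom-left of its bounding rectangle.
Bottom plate: 150 × 14, A = 2 100 mm², y = 7 mm, Ī = 34 300 mm⁴.
Web plate: 8 × 280, A = 2 240 mm², y = 154 mm, Ī = 14 634 667 mm⁴.
Top plate: 70 × 20, A = 1 400 mm², y = 304 mm, Ī = 46666.67 mm⁴.
Centroid: ȳ = ΣA·y / ΣA = 136.8049 mm.
Transfer each piece to the horizontal axis through the centroid using Ī + A·d² with d = y − 136.8049:
  bottom plate: d = -129.8049 mm → contributes +35 417 843 mm⁴
  web plate: d = 17.19512 mm → contributes +15 296 972 mm⁴
  top plate: d = 167.1951 mm → contributes +39 182 559 mm⁴
Total I = 89 897 375 mm⁴.

I_x ≈ 8.9897 × 10⁷ mm⁴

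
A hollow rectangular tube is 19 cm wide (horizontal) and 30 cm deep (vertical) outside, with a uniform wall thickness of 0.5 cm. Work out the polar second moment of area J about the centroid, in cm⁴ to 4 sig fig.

J ≈ 9220 cm⁴

Split into non-overlapping primitives; take the origin at the lower-left of the bounding box.
Outer rectangle: 19 × 30, A = 570 cm², y = 15 cm, Ī = 42 750 cm⁴.
Inner void (subtracted): 18 × 29, A = 522 cm², y = 15 cm, Ī = 36583.5 cm⁴.
By symmetry the centroid is at mid-height, ȳ = 15 cm.
All pieces are centred on the centroidal x-axis, so I = ΣĪ (holes subtracted) = 6166.5 cm⁴.
Repeating about the centroidal y-axis gives I_y = 3053.5 cm⁴.
Polar second moment: J = I_x + I_y = 9 220 cm⁴.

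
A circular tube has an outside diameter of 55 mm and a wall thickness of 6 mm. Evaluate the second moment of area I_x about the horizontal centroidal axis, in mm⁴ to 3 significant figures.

I_x ≈ 2.81 × 10⁵ mm⁴

Split into non-overlapping primitives; take the origin at the lower-left of the bounding box.
Outer circle: ⌀55, A = 2375.8 mm², y = 27.5 mm, Ī = 449 180 mm⁴.
Bore (subtracted): ⌀43, A = 1452.2 mm², y = 27.5 mm, Ī = 167 820 mm⁴.
By symmetry the centroid is at mid-height, ȳ = 27.5 mm.
All pieces are centred on the horizontal centroidal axis, so I = ΣĪ (holes subtracted) = 281 360 mm⁴.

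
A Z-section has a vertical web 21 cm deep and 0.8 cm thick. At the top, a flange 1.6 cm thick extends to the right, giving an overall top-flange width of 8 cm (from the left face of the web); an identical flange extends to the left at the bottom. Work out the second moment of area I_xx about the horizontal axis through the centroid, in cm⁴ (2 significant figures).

Split into non-overlapping primitives; take the origin at the lower-left of the bounding box.
Web: 0.8 × 21, A = 16.8 cm², y = 10.5 cm, Ī = 617.4 cm⁴.
Top flange (beyond web): 7.2 × 1.6, A = 11.52 cm², y = 20.2 cm, Ī = 2.458 cm⁴.
Bottom flange (beyond web): 7.2 × 1.6, A = 11.52 cm², y = 0.8 cm, Ī = 2.458 cm⁴.
Centroid: ȳ = ΣA·y / ΣA = 10.5 cm.
Transfer each piece to the horizontal axis through the centroid using Ī + A·d² with d = y − 10.5:
  web: d = 0 cm → contributes +617.4 cm⁴
  top flange (beyond web): d = 9.7 cm → contributes +1 086 cm⁴
  bottom flange (beyond web): d = -9.7 cm → contributes +1 086 cm⁴
Total I = 2 790 cm⁴.

I_xx ≈ 2800 cm⁴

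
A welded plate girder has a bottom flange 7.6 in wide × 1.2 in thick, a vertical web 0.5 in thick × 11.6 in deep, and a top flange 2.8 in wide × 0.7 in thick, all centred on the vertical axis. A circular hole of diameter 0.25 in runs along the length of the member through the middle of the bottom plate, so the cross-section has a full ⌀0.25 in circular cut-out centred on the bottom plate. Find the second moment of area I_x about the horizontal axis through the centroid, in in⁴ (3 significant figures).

I_x ≈ 386 in⁴

Break the section into simple shapes (no overlaps), measuring from the bottom-left corner of the bounding box.
Bottom plate: 7.6 × 1.2, A = 9.12 in², y = 0.6 in, Ī = 1.0944 in⁴.
Web plate: 0.5 × 11.6, A = 5.8 in², y = 7 in, Ī = 65.037 in⁴.
Top plate: 2.8 × 0.7, A = 1.96 in², y = 13.15 in, Ī = 0.080033 in⁴.
Hole (subtracted): ⌀0.25, A = 0.049087 in², y = 0.6 in, Ī = 0.00019175 in⁴.
Centroid: ȳ = ΣA·y / ΣA = 4.2669 in.
Transfer each piece to the horizontal axis through the centroid using Ī + A·d² with d = y − 4.2669:
  bottom plate: d = -3.6669 in → contributes +123.73 in⁴
  web plate: d = 2.7331 in → contributes +108.36 in⁴
  top plate: d = 8.8831 in → contributes +154.74 in⁴
  hole: d = -3.6669 in → contributes −0.66024 in⁴
Total I = 386.17 in⁴.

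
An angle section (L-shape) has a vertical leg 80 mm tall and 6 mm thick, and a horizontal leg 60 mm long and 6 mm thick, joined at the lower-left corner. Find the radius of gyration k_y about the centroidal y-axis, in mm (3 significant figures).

Decompose the section into non-overlapping parts with the origin at the bottom-left of its bounding rectangle.
Vertical leg: 6 × 80, A = 480 mm², x = 3 mm, Ī = 1 440 mm⁴.
Horizontal leg (remainder): 54 × 6, A = 324 mm², x = 33 mm, Ī = 78 732 mm⁴.
Centroid: x̄ = ΣA·x / ΣA = 15.09 mm.
Transfer each piece to the centroidal y-axis using Ī + A·d² with d = x − 15.09:
  vertical leg: d = -12.09 mm → contributes +71 595 mm⁴
  horizontal leg (remainder): d = 17.91 mm → contributes +182 666 mm⁴
Total I = 254 262 mm⁴.
Radius of gyration: k = √(I/A) = √(254 262 / 804) = 17.783 mm.

k_y ≈ 17.8 mm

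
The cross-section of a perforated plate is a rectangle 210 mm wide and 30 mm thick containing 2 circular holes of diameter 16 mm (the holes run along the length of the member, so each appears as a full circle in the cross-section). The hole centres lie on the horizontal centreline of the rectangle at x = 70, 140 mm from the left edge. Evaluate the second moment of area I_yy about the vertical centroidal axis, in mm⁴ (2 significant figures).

I_yy ≈ 2.3 × 10⁷ mm⁴

Break the section into simple shapes (no overlaps), measuring from the bottom-left corner of the bounding box.
Plate: 210 × 30, A = 6 300 mm², x = 105 mm, Ī = 23 152 500 mm⁴.
Hole 1 (subtracted): ⌀16, A = 201.1 mm², x = 70 mm, Ī = 3 217 mm⁴.
Hole 2 (subtracted): ⌀16, A = 201.1 mm², x = 140 mm, Ī = 3 217 mm⁴.
By symmetry the centroid is at mid-width, x̄ = 105 mm.
Transfer each piece to the vertical centroidal axis using Ī + A·d² with d = x − 105:
  plate: d = 0 mm → contributes +23 152 500 mm⁴
  hole 1: d = -35 mm → contributes −249 518 mm⁴
  hole 2: d = 35 mm → contributes −249 518 mm⁴
Total I = 22 653 464 mm⁴.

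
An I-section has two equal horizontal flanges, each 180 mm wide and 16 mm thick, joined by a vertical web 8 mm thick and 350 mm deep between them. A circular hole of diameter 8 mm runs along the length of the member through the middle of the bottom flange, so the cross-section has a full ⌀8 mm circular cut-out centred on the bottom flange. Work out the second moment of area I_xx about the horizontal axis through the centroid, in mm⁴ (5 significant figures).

I_xx ≈ 2.1991 × 10⁸ mm⁴

Split into non-overlapping primitives; take the origin at the lower-left of the bounding box.
Bottom flange: 180 × 16, A = 2 880 mm², y = 8 mm, Ī = 61 440 mm⁴.
Web: 8 × 350, A = 2 800 mm², y = 191 mm, Ī = 28 583 333 mm⁴.
Top flange: 180 × 16, A = 2 880 mm², y = 374 mm, Ī = 61 440 mm⁴.
Hole (subtracted): ⌀8, A = 50.26548 mm², y = 8 mm, Ī = 201.0619 mm⁴.
Centroid: ȳ = ΣA·y / ΣA = 192.0809 mm.
Transfer each piece to the horizontal axis through the centroid using Ī + A·d² with d = y − 192.0809:
  bottom flange: d = -184.0809 mm → contributes +97 652 531 mm⁴
  web: d = -1.080948 mm → contributes +28 586 605 mm⁴
  top flange: d = 181.9191 mm → contributes +95 373 719 mm⁴
  hole: d = -184.0809 mm → contributes −1 703 487 mm⁴
Total I = 219 909 368 mm⁴.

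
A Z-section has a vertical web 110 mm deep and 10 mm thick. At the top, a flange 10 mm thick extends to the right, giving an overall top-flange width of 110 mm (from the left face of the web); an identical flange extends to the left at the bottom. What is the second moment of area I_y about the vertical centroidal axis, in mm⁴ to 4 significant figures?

I_y ≈ 7.726 × 10⁶ mm⁴

Treat the section as a set of non-overlapping primitives; coordinates are from the bounding-box lower-left.
Web: 10 × 110, A = 1 100 mm², x = 105 mm, Ī = 9166.67 mm⁴.
Top flange (beyond web): 100 × 10, A = 1 000 mm², x = 160 mm, Ī = 833 333 mm⁴.
Bottom flange (beyond web): 100 × 10, A = 1 000 mm², x = 50 mm, Ī = 833 333 mm⁴.
Centroid: x̄ = ΣA·x / ΣA = 105 mm.
Transfer each piece to the vertical centroidal axis using Ī + A·d² with d = x − 105:
  web: d = 0 mm → contributes +9166.67 mm⁴
  top flange (beyond web): d = 55 mm → contributes +3 858 333 mm⁴
  bottom flange (beyond web): d = -55 mm → contributes +3 858 333 mm⁴
Total I = 7 725 833 mm⁴.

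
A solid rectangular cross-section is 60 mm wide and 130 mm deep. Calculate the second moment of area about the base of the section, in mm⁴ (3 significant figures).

The section: 60 × 130, A = 7 800 mm², y = 65 mm, Ī = 10 985 000 mm⁴.
Transfer it to a horizontal axis along the bottom face using Ī + A·d² with d = y − 0:
  the section: d = 65 mm → contributes +43 940 000 mm⁴
Total I = 43 940 000 mm⁴.

I_base ≈ 4.39 × 10⁷ mm⁴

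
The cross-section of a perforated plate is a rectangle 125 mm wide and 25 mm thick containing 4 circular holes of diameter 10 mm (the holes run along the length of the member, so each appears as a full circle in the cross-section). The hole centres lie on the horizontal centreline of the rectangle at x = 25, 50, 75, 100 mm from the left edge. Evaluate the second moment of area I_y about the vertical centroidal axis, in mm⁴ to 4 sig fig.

I_y ≈ 3.822 × 10⁶ mm⁴

Treat the section as a set of non-overlapping primitives; coordinates are from the bounding-box lower-left.
Plate: 125 × 25, A = 3 125 mm², x = 62.5 mm, Ī = 4 069 010 mm⁴.
Hole 1 (subtracted): ⌀10, A = 78.5398 mm², x = 25 mm, Ī = 490.874 mm⁴.
Hole 2 (subtracted): ⌀10, A = 78.5398 mm², x = 50 mm, Ī = 490.874 mm⁴.
Hole 3 (subtracted): ⌀10, A = 78.5398 mm², x = 75 mm, Ī = 490.874 mm⁴.
Hole 4 (subtracted): ⌀10, A = 78.5398 mm², x = 100 mm, Ī = 490.874 mm⁴.
By symmetry the centroid is at mid-width, x̄ = 62.5 mm.
Transfer each piece to the vertical centroidal axis using Ī + A·d² with d = x − 62.5:
  plate: d = 0 mm → contributes +4 069 010 mm⁴
  hole 1: d = -37.5 mm → contributes −110 937 mm⁴
  hole 2: d = -12.5 mm → contributes −12762.7 mm⁴
  hole 3: d = 12.5 mm → contributes −12762.7 mm⁴
  hole 4: d = 37.5 mm → contributes −110 937 mm⁴
Total I = 3 821 610 mm⁴.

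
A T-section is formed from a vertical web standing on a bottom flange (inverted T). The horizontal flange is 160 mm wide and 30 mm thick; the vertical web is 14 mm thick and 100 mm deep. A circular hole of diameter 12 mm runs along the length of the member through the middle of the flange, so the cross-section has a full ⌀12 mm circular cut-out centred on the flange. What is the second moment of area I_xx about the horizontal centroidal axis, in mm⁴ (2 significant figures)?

Break the section into simple shapes (no overlaps), measuring from the bottom-left corner of the bounding box.
Flange: 160 × 30, A = 4 800 mm², y = 15 mm, Ī = 360 000 mm⁴.
Web: 14 × 100, A = 1 400 mm², y = 80 mm, Ī = 1 166 667 mm⁴.
Hole (subtracted): ⌀12, A = 113.1 mm², y = 15 mm, Ī = 1 018 mm⁴.
Centroid: ȳ = ΣA·y / ΣA = 29.95 mm.
Transfer each piece to the horizontal centroidal axis using Ī + A·d² with d = y − 29.95:
  flange: d = -14.95 mm → contributes +1 432 831 mm⁴
  web: d = 50.05 mm → contributes +4 673 652 mm⁴
  hole: d = -14.95 mm → contributes −26 296 mm⁴
Total I = 6 080 187 mm⁴.

I_xx ≈ 6.1 × 10⁶ mm⁴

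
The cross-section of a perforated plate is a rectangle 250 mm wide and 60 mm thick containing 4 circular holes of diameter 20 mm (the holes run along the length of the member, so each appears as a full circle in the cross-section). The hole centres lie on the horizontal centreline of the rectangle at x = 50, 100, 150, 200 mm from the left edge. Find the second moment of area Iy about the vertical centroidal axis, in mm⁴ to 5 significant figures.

Break the section into simple shapes (no overlaps), measuring from the bottom-left corner of the bounding box.
Plate: 250 × 60, A = 15 000 mm², x = 125 mm, Ī = 78 125 000 mm⁴.
Hole 1 (subtracted): ⌀20, A = 314.1593 mm², x = 50 mm, Ī = 7853.982 mm⁴.
Hole 2 (subtracted): ⌀20, A = 314.1593 mm², x = 100 mm, Ī = 7853.982 mm⁴.
Hole 3 (subtracted): ⌀20, A = 314.1593 mm², x = 150 mm, Ī = 7853.982 mm⁴.
Hole 4 (subtracted): ⌀20, A = 314.1593 mm², x = 200 mm, Ī = 7853.982 mm⁴.
By symmetry the centroid is at mid-width, x̄ = 125 mm.
Transfer each piece to the vertical centroidal axis using Ī + A·d² with d = x − 125:
  plate: d = 0 mm → contributes +78 125 000 mm⁴
  hole 1: d = -75 mm → contributes −1 775 000 mm⁴
  hole 2: d = -25 mm → contributes −204203.5 mm⁴
  hole 3: d = 25 mm → contributes −204203.5 mm⁴
  hole 4: d = 75 mm → contributes −1 775 000 mm⁴
Total I = 74 166 593 mm⁴.

Iy ≈ 7.4167 × 10⁷ mm⁴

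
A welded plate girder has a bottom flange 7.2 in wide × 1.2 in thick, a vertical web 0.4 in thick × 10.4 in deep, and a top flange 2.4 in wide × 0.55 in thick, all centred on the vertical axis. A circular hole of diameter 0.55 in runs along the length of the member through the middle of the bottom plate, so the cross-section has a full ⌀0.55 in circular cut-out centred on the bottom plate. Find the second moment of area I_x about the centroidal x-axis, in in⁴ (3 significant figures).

Treat the section as a set of non-overlapping primitives; coordinates are from the bounding-box lower-left.
Bottom plate: 7.2 × 1.2, A = 8.64 in², y = 0.6 in, Ī = 1.0368 in⁴.
Web plate: 0.4 × 10.4, A = 4.16 in², y = 6.4 in, Ī = 37.495 in⁴.
Top plate: 2.4 × 0.55, A = 1.32 in², y = 11.875 in, Ī = 0.033275 in⁴.
Hole (subtracted): ⌀0.55, A = 0.23758 in², y = 0.6 in, Ī = 0.0044918 in⁴.
Centroid: ȳ = ΣA·y / ΣA = 3.4101 in.
Transfer each piece to the centroidal x-axis using Ī + A·d² with d = y − 3.4101:
  bottom plate: d = -2.8101 in → contributes +69.264 in⁴
  web plate: d = 2.9899 in → contributes +74.684 in⁴
  top plate: d = 8.4649 in → contributes +94.617 in⁴
  hole: d = -2.8101 in → contributes −1.8806 in⁴
Total I = 236.68 in⁴.

I_x ≈ 237 in⁴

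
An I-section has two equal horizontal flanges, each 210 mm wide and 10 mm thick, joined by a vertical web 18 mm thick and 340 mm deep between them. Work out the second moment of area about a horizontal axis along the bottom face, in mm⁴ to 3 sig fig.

Decompose the section into non-overlapping parts with the origin at the bottom-left of its bounding rectangle.
Bottom flange: 210 × 10, A = 2 100 mm², y = 5 mm, Ī = 17 500 mm⁴.
Web: 18 × 340, A = 6 120 mm², y = 180 mm, Ī = 58 956 000 mm⁴.
Top flange: 210 × 10, A = 2 100 mm², y = 355 mm, Ī = 17 500 mm⁴.
Transfer each piece to the bottom edge using Ī + A·d² with d = y − 0:
  bottom flange: d = 5 mm → contributes +70 000 mm⁴
  web: d = 180 mm → contributes +257 244 000 mm⁴
  top flange: d = 355 mm → contributes +264 670 000 mm⁴
Total I = 521 984 000 mm⁴.

I_base ≈ 5.22 × 10⁸ mm⁴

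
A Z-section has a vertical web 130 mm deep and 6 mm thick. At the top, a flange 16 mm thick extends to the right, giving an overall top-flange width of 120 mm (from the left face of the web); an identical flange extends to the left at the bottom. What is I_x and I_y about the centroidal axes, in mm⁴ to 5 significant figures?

Split into non-overlapping primitives; take the origin at the lower-left of the bounding box.
Web: 6 × 130, A = 780 mm², y = 65 mm, Ī = 1 098 500 mm⁴.
Top flange (beyond web): 114 × 16, A = 1 824 mm², y = 122 mm, Ī = 38 912 mm⁴.
Bottom flange (beyond web): 114 × 16, A = 1 824 mm², y = 8 mm, Ī = 38 912 mm⁴.
Centroid: ȳ = ΣA·y / ΣA = 65 mm.
Transfer each piece to the centroidal x-axis using Ī + A·d² with d = y − 65:
  web: d = 0 mm → contributes +1 098 500 mm⁴
  top flange (beyond web): d = 57 mm → contributes +5 965 088 mm⁴
  bottom flange (beyond web): d = -57 mm → contributes +5 965 088 mm⁴
Total I = 13 028 676 mm⁴.
For the y-axis: x̄ = 117 mm.
Repeating about the centroidal y-axis gives I_y = 17 085 924 mm⁴.

I_x ≈ 1.3029 × 10⁷ mm⁴, I_y ≈ 1.7086 × 10⁷ mm⁴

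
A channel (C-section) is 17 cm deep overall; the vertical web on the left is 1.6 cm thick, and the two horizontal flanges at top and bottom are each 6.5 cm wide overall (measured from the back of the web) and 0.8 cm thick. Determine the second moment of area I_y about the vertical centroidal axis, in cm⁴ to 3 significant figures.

I_y ≈ 85.8 cm⁴

Split into non-overlapping primitives; take the origin at the lower-left of the bounding box.
Web: 1.6 × 17, A = 27.2 cm², x = 0.8 cm, Ī = 5.8027 cm⁴.
Top flange (beyond web): 4.9 × 0.8, A = 3.92 cm², x = 4.05 cm, Ī = 7.8433 cm⁴.
Bottom flange (beyond web): 4.9 × 0.8, A = 3.92 cm², x = 4.05 cm, Ī = 7.8433 cm⁴.
Centroid: x̄ = ΣA·x / ΣA = 1.5272 cm.
Transfer each piece to the vertical centroidal axis using Ī + A·d² with d = x − 1.5272:
  web: d = -0.72717 cm → contributes +20.185 cm⁴
  top flange (beyond web): d = 2.5228 cm → contributes +32.793 cm⁴
  bottom flange (beyond web): d = 2.5228 cm → contributes +32.793 cm⁴
Total I = 85.771 cm⁴.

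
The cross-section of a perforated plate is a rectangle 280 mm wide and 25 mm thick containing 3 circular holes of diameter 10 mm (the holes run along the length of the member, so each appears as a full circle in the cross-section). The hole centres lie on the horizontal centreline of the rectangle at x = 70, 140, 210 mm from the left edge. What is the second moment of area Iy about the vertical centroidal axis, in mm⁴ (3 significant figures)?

Treat the section as a set of non-overlapping primitives; coordinates are from the bounding-box lower-left.
Plate: 280 × 25, A = 7 000 mm², x = 140 mm, Ī = 45 733 333 mm⁴.
Hole 1 (subtracted): ⌀10, A = 78.54 mm², x = 70 mm, Ī = 490.87 mm⁴.
Hole 2 (subtracted): ⌀10, A = 78.54 mm², x = 140 mm, Ī = 490.87 mm⁴.
Hole 3 (subtracted): ⌀10, A = 78.54 mm², x = 210 mm, Ī = 490.87 mm⁴.
By symmetry the centroid is at mid-width, x̄ = 140 mm.
Transfer each piece to the vertical centroidal axis using Ī + A·d² with d = x − 140:
  plate: d = 0 mm → contributes +45 733 333 mm⁴
  hole 1: d = -70 mm → contributes −385 336 mm⁴
  hole 2: d = 0 mm → contributes −490.87 mm⁴
  hole 3: d = 70 mm → contributes −385 336 mm⁴
Total I = 44 962 171 mm⁴.

Iy ≈ 4.50 × 10⁷ mm⁴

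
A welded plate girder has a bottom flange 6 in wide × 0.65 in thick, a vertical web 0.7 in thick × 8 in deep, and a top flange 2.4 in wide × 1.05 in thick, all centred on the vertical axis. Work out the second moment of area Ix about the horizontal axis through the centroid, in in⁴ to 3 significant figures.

Ix ≈ 152 in⁴

Decompose the section into non-overlapping parts with the origin at the bottom-left of its bounding rectangle.
Bottom plate: 6 × 0.65, A = 3.9 in², y = 0.325 in, Ī = 0.13731 in⁴.
Web plate: 0.7 × 8, A = 5.6 in², y = 4.65 in, Ī = 29.867 in⁴.
Top plate: 2.4 × 1.05, A = 2.52 in², y = 9.175 in, Ī = 0.23153 in⁴.
Centroid: ȳ = ΣA·y / ΣA = 4.1954 in.
Transfer each piece to the horizontal axis through the centroid using Ī + A·d² with d = y − 4.1954:
  bottom plate: d = -3.8704 in → contributes +58.559 in⁴
  web plate: d = 0.45462 in → contributes +31.024 in⁴
  top plate: d = 4.9796 in → contributes +62.719 in⁴
Total I = 152.3 in⁴.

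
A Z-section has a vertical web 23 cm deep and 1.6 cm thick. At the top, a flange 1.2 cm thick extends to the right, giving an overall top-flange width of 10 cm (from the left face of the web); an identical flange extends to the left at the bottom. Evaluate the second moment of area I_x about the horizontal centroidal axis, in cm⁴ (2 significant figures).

Decompose the section into non-overlapping parts with the origin at the bottom-left of its bounding rectangle.
Web: 1.6 × 23, A = 36.8 cm², y = 11.5 cm, Ī = 1 622 cm⁴.
Top flange (beyond web): 8.4 × 1.2, A = 10.08 cm², y = 22.4 cm, Ī = 1.21 cm⁴.
Bottom flange (beyond web): 8.4 × 1.2, A = 10.08 cm², y = 0.6 cm, Ī = 1.21 cm⁴.
Centroid: ȳ = ΣA·y / ΣA = 11.5 cm.
Transfer each piece to the horizontal centroidal axis using Ī + A·d² with d = y − 11.5:
  web: d = 0 cm → contributes +1 622 cm⁴
  top flange (beyond web): d = 10.9 cm → contributes +1 199 cm⁴
  bottom flange (beyond web): d = -10.9 cm → contributes +1 199 cm⁴
Total I = 4 020 cm⁴.

I_x ≈ 4000 cm⁴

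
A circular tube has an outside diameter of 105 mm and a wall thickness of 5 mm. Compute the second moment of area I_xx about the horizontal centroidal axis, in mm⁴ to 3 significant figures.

I_xx ≈ 1.97 × 10⁶ mm⁴

Decompose the section into non-overlapping parts with the origin at the bottom-left of its bounding rectangle.
Outer circle: ⌀105, A = 8 659 mm², y = 52.5 mm, Ī = 5 966 602 mm⁴.
Bore (subtracted): ⌀95, A = 7088.2 mm², y = 52.5 mm, Ī = 3 998 198 mm⁴.
By symmetry the centroid is at mid-height, ȳ = 52.5 mm.
All pieces are centred on the horizontal centroidal axis, so I = ΣĪ (holes subtracted) = 1 968 404 mm⁴.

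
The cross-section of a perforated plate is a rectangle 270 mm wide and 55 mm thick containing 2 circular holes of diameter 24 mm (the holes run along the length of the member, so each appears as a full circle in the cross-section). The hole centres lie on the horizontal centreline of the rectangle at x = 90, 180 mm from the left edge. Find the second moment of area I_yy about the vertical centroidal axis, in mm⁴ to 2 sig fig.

I_yy ≈ 8.8 × 10⁷ mm⁴

Split into non-overlapping primitives; take the origin at the lower-left of the bounding box.
Plate: 270 × 55, A = 14 850 mm², x = 135 mm, Ī = 90 213 750 mm⁴.
Hole 1 (subtracted): ⌀24, A = 452.4 mm², x = 90 mm, Ī = 16 286 mm⁴.
Hole 2 (subtracted): ⌀24, A = 452.4 mm², x = 180 mm, Ī = 16 286 mm⁴.
By symmetry the centroid is at mid-width, x̄ = 135 mm.
Transfer each piece to the vertical centroidal axis using Ī + A·d² with d = x − 135:
  plate: d = 0 mm → contributes +90 213 750 mm⁴
  hole 1: d = -45 mm → contributes −932 374 mm⁴
  hole 2: d = 45 mm → contributes −932 374 mm⁴
Total I = 88 349 001 mm⁴.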